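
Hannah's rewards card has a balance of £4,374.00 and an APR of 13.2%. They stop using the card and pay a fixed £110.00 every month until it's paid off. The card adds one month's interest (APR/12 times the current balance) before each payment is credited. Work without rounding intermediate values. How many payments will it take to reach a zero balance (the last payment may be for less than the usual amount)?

53 payments

Monthly rate r = 13.2%/12 = 1.1% = 0.011.
Recurrence: B ← B·(1+r) − £110.00.
Month 1: interest £48.11; balance after payment £4,312.11.
Month 2: interest £47.43; balance after payment £4,249.55.
Closed form: n = −ln(1 − rB₀/P)/ln(1+r) = −ln(0.5626)/ln(1.011) ≈ 52.577, so the balance reaches zero during payment 53.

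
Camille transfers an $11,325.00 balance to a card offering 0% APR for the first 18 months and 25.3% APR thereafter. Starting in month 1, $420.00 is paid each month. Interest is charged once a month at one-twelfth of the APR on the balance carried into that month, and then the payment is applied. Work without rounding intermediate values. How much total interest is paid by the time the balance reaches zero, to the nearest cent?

Promo months 1–18 at r₀ = 0%/12 = 0; months 19+ at r₁ = 25.3%/12 = 0.0210833.
After month 18 (no interest yet): B = $11,325.00 − 18·$420.00 = $3,765.00.
Then at r₁ with $420.00/mo: n₂ = −ln(1 − r₁·B/P)/ln(1+r₁) ≈ 10.04 → 11 more payments.
Total paid = 28·$420.00 + $17.12 = $11,777.12; interest = $11,777.12 − $11,325.00 = $452.12.

$452.12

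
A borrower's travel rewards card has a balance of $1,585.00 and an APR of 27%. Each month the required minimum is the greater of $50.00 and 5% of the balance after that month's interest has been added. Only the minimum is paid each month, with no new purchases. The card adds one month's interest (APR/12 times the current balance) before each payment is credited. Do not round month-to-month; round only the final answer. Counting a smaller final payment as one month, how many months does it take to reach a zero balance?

43 months

Monthly rate r = 27%/12 = 2.25% = 0.0225.
While 5% of the post-interest balance exceeds $50.00, each month B ← (B·(1+r))·(1 − 0.05), i.e. B shrinks by the factor (1+r)·0.95 = 0.97137.
This holds for months 1–17. Entering month 18 the balance is $967.40; 5% of the post-interest balance is now below $50.00, so the flat $50.00 minimum applies from here.
From month 18 a fixed $50.00 at rate r clears $967.40 in 26 more payments. Total: 17 + 26 = 43 months.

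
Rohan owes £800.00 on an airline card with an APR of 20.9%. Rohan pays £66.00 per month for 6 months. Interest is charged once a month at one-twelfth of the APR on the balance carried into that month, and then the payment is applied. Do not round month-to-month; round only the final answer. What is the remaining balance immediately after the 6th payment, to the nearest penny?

£473.68

Monthly rate r = 20.9%/12 = 1.74167% = 0.0174167.
Each month: B ← B·(1+r) − £66.00.
Month 1: interest £13.93; balance after payment £747.93.
Month 2: interest £13.03; balance after payment £694.96.
Month 3: interest £12.10; balance after payment £641.06.
Month 4: interest £11.17; balance after payment £586.23.
Month 5: interest £10.21; balance after payment £530.44.
Month 6: interest £9.24; balance after payment £473.68.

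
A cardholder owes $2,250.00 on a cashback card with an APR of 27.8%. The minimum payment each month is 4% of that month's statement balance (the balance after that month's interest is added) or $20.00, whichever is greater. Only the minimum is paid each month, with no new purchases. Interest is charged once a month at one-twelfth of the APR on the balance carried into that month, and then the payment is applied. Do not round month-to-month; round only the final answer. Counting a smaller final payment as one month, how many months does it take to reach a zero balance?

122 months

Monthly rate r = 27.8%/12 = 2.31667% = 0.0231667.
While 4% of the post-interest balance exceeds $20.00, each month B ← (B·(1+r))·(1 − 0.04), i.e. B shrinks by the factor (1+r)·0.96 = 0.98224.
This holds for months 1–86. Entering month 87 the balance is $481.83; 4% of the post-interest balance is now below $20.00, so the flat $20.00 minimum applies from here.
From month 87 a fixed $20.00 at rate r clears $481.83 in 36 more payments. Total: 86 + 36 = 122 months.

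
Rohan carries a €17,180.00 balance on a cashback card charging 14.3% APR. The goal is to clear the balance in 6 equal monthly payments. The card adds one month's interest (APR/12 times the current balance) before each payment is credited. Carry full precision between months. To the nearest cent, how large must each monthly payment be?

Monthly rate r = 14.3%/12 = 1.19167% = 0.0119167.
Level-payment amortization: P = B₀·r / (1 − (1+r)^(−n)) = 17180.00·0.0119167 / (1 − 1.01192^(−6)).
Denominator 1 − (1+r)^(−6) = 0.0686101385.
P = 204.728 / 0.0686101385 ≈ 2983.94.

€2,983.94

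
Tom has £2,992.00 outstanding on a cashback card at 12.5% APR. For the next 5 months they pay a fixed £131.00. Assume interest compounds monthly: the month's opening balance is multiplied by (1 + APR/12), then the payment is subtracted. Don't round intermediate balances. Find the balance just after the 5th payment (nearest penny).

£2,482.33

Monthly rate r = 12.5%/12 = 1.04167% = 0.0104167.
Each month: B ← B·(1+r) − £131.00.
Month 1: interest £31.17; balance after payment £2,892.17.
Month 2: interest £30.13; balance after payment £2,791.29.
Month 3: interest £29.08; balance after payment £2,689.37.
Month 4: interest £28.01; balance after payment £2,586.38.
Month 5: interest £26.94; balance after payment £2,482.33.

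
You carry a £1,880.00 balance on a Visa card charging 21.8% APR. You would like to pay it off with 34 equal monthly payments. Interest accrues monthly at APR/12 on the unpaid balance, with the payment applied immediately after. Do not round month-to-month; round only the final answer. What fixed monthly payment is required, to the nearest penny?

£74.60

Monthly rate r = 21.8%/12 = 1.81667% = 0.0181667.
Level-payment amortization: P = B₀·r / (1 − (1+r)^(−n)) = 1880.00·0.0181667 / (1 − 1.01817^(−34)).
Denominator 1 − (1+r)^(−34) = 0.457801566.
P = 34.1533 / 0.457801566 ≈ 74.60.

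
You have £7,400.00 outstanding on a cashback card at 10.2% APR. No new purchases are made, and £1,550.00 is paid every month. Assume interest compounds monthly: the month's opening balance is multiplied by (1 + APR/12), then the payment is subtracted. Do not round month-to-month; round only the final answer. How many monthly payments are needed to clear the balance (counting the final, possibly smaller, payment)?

Monthly rate r = 10.2%/12 = 0.85% = 0.0085.
Recurrence: B ← B·(1+r) − £1,550.00.
Month 1: interest £62.90; balance after payment £5,912.90.
Month 2: interest £50.26; balance after payment £4,413.16.
Month 3: interest £37.51; balance after payment £2,900.67.
Month 4: interest £24.66; balance after payment £1,375.33.
Month 5: interest £11.69; balance after payment £0.00.

5 payments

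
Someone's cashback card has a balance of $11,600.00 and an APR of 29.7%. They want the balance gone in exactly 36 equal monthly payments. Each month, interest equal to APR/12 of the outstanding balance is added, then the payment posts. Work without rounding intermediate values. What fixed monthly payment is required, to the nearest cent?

Monthly rate r = 29.7%/12 = 2.475% = 0.02475.
Level-payment amortization: P = B₀·r / (1 − (1+r)^(−n)) = 11600.00·0.02475 / (1 − 1.02475^(−36)).
Denominator 1 − (1+r)^(−36) = 0.585280336.
P = 287.1 / 0.585280336 ≈ 490.53.

$490.53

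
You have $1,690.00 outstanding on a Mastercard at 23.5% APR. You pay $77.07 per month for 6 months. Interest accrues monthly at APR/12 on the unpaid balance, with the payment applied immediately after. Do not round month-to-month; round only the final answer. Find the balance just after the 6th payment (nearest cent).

$1,412.90

Monthly rate r = 23.5%/12 = 1.95833% = 0.0195833.
Each month: B ← B·(1+r) − $77.07.
Month 1: interest $33.10; balance after payment $1,646.03.
Month 2: interest $32.23; balance after payment $1,601.19.
Month 3: interest $31.36; balance after payment $1,555.48.
Month 4: interest $30.46; balance after payment $1,508.87.
Month 5: interest $29.55; balance after payment $1,461.35.
Month 6: interest $28.62; balance after payment $1,412.90.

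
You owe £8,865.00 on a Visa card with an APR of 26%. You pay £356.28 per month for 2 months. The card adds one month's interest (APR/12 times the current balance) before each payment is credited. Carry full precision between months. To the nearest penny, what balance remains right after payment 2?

£8,533.03

Monthly rate r = 26%/12 = 2.16667% = 0.0216667.
Each month: B ← B·(1+r) − £356.28.
Month 1: interest £192.08; balance after payment £8,700.80.
Month 2: interest £188.52; balance after payment £8,533.03.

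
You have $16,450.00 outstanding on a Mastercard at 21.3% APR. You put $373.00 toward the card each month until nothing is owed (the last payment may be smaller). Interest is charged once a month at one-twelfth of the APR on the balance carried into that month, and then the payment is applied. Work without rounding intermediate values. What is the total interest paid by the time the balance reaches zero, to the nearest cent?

$15,922.47

Monthly rate r = 21.3%/12 = 1.775% = 0.01775.
Payoff takes n = ⌈−ln(1 − rB₀/P)/ln(1+r)⌉ = ⌈86.788⌉ = 87 payments; the last is $294.47.
Total paid = 86·$373.00 + $294.47 = $32,372.47.
Total interest = total paid − principal = $32,372.47 − $16,450.00 = $15,922.47.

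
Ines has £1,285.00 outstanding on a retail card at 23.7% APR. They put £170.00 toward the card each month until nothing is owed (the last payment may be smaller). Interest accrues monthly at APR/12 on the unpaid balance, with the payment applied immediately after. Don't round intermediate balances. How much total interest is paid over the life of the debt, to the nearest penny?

Monthly rate r = 23.7%/12 = 1.975% = 0.01975.
Payoff takes n = ⌈−ln(1 − rB₀/P)/ln(1+r)⌉ = ⌈8.267⌉ = 9 payments; the last is £45.70.
Total paid = 8·£170.00 + £45.70 = £1,405.70.
Total interest = total paid − principal = £1,405.70 − £1,285.00 = £120.70.

£120.70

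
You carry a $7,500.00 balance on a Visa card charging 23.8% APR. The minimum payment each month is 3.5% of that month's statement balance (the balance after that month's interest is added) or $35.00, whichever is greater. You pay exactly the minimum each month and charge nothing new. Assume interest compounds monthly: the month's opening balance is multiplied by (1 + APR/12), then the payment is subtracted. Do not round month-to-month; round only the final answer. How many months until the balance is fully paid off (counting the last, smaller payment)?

169 months

Monthly rate r = 23.8%/12 = 1.98333% = 0.0198333.
While 3.5% of the post-interest balance exceeds $35.00, each month B ← (B·(1+r))·(1 − 0.035), i.e. B shrinks by the factor (1+r)·0.965 = 0.98414.
This holds for months 1–128. Entering month 129 the balance is $968.94; 3.5% of the post-interest balance is now below $35.00, so the flat $35.00 minimum applies from here.
From month 129 a fixed $35.00 at rate r clears $968.94 in 41 more payments. Total: 128 + 41 = 169 months.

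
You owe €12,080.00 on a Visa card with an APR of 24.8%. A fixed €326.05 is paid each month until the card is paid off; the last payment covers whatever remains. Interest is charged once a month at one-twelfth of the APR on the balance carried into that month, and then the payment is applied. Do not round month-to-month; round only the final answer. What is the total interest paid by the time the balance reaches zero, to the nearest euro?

Monthly rate r = 24.8%/12 = 2.06667% = 0.0206667.
Payoff takes n = ⌈−ln(1 − rB₀/P)/ln(1+r)⌉ = ⌈70.938⌉ = 71 payments; the last is €306.08.
Total paid = 70·€326.05 + €306.08 = €23,129.58.
Total interest = total paid − principal = €23,129.58 − €12,080.00 = €11,049.58.

€11,050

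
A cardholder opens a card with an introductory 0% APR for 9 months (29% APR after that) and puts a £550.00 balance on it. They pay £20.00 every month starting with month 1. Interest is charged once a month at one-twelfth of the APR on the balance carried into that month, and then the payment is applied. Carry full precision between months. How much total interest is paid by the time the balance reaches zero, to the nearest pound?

£126

Promo months 1–9 at r₀ = 0%/12 = 0; months 10+ at r₁ = 29%/12 = 0.0241667.
After month 9 (no interest yet): B = £550.00 − 9·£20.00 = £370.00.
Then at r₁ with £20.00/mo: n₂ = −ln(1 − r₁·B/P)/ln(1+r₁) ≈ 24.81 → 25 more payments.
Total paid = 33·£20.00 + £16.32 = £676.32; interest = £676.32 − £550.00 = £126.32.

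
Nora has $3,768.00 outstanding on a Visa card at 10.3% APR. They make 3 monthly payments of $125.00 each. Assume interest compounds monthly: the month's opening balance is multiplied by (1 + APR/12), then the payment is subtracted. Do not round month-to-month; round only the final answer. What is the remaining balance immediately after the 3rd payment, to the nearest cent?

Monthly rate r = 10.3%/12 = 0.858333% = 0.00858333.
Each month: B ← B·(1+r) − $125.00.
Month 1: interest $32.34; balance after payment $3,675.34.
Month 2: interest $31.55; balance after payment $3,581.89.
Month 3: interest $30.74; balance after payment $3,487.63.

$3,487.63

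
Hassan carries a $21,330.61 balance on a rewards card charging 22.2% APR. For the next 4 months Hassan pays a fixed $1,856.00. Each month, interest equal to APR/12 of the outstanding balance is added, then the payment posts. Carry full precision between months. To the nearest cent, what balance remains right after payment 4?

Monthly rate r = 22.2%/12 = 1.85% = 0.0185.
Each month: B ← B·(1+r) − $1,856.00.
Month 1: interest $394.62; balance after payment $19,869.23.
Month 2: interest $367.58; balance after payment $18,380.81.
Month 3: interest $340.04; balance after payment $16,864.85.
Month 4: interest $312.00; balance after payment $15,320.85.

$15,320.85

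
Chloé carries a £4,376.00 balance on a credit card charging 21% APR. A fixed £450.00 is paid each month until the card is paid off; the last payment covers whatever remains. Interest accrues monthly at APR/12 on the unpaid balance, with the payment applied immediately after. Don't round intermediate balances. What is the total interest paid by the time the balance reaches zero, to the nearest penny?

£463.42

Monthly rate r = 21%/12 = 1.75% = 0.0175.
Payoff takes n = ⌈−ln(1 − rB₀/P)/ln(1+r)⌉ = ⌈10.753⌉ = 11 payments; the last is £339.42.
Total paid = 10·£450.00 + £339.42 = £4,839.42.
Total interest = total paid − principal = £4,839.42 − £4,376.00 = £463.42.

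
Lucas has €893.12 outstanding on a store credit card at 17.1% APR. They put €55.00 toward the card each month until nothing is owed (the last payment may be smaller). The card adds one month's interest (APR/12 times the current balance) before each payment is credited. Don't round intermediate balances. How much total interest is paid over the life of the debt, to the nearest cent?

Monthly rate r = 17.1%/12 = 1.425% = 0.01425.
Payoff takes n = ⌈−ln(1 − rB₀/P)/ln(1+r)⌉ = ⌈18.600⌉ = 19 payments; the last is €33.11.
Total paid = 18·€55.00 + €33.11 = €1,023.11.
Total interest = total paid − principal = €1,023.11 − €893.12 = €129.99.

€129.99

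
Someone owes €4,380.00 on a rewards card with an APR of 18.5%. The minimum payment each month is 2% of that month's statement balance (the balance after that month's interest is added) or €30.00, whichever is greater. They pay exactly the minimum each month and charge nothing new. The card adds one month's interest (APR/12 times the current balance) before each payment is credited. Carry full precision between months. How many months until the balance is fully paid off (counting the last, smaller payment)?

315 months

Monthly rate r = 18.5%/12 = 1.54167% = 0.0154167.
While 2% of the post-interest balance exceeds €30.00, each month B ← (B·(1+r))·(1 − 0.02), i.e. B shrinks by the factor (1+r)·0.98 = 0.99511.
This holds for months 1–222. Entering month 223 the balance is €1,474.67; 2% of the post-interest balance is now below €30.00, so the flat €30.00 minimum applies from here.
From month 223 a fixed €30.00 at rate r clears €1,474.67 in 93 more payments. Total: 222 + 93 = 315 months.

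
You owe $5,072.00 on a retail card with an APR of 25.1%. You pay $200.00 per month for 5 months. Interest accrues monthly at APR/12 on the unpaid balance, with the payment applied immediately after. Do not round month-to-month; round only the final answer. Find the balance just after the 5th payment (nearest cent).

$4,582.39

Monthly rate r = 25.1%/12 = 2.09167% = 0.0209167.
Each month: B ← B·(1+r) − $200.00.
Month 1: interest $106.09; balance after payment $4,978.09.
Month 2: interest $104.13; balance after payment $4,882.21.
Month 3: interest $102.12; balance after payment $4,784.33.
Month 4: interest $100.07; balance after payment $4,684.41.
Month 5: interest $97.98; balance after payment $4,582.39.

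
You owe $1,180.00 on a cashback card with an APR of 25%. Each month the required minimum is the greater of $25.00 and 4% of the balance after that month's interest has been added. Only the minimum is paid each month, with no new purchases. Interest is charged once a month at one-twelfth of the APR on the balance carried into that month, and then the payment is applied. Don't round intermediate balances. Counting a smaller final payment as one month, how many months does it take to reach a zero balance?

68 months

Monthly rate r = 25%/12 = 2.08333% = 0.0208333.
While 4% of the post-interest balance exceeds $25.00, each month B ← (B·(1+r))·(1 − 0.04), i.e. B shrinks by the factor (1+r)·0.96 = 0.98.
This holds for months 1–33. Entering month 34 the balance is $605.82; 4% of the post-interest balance is now below $25.00, so the flat $25.00 minimum applies from here.
From month 34 a fixed $25.00 at rate r clears $605.82 in 35 more payments. Total: 33 + 35 = 68 months.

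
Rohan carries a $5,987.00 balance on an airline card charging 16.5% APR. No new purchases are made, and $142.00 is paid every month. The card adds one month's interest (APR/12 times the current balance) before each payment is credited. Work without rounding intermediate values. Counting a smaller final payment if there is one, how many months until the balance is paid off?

Monthly rate r = 16.5%/12 = 1.375% = 0.01375.
Recurrence: B ← B·(1+r) − $142.00.
Month 1: interest $82.32; balance after payment $5,927.32.
Month 2: interest $81.50; balance after payment $5,866.82.
Closed form: n = −ln(1 − rB₀/P)/ln(1+r) = −ln(0.42027)/ln(1.01375) ≈ 63.476, so the balance reaches zero during payment 64.

64 payments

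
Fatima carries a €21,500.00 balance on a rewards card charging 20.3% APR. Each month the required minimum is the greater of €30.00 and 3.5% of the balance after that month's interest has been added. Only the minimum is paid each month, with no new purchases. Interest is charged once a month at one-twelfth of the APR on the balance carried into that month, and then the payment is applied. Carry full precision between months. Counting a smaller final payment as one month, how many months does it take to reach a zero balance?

Monthly rate r = 20.3%/12 = 1.69167% = 0.0169167.
While 3.5% of the post-interest balance exceeds €30.00, each month B ← (B·(1+r))·(1 − 0.035), i.e. B shrinks by the factor (1+r)·0.965 = 0.98132.
This holds for months 1–172. Entering month 173 the balance is €839.88; 3.5% of the post-interest balance is now below €30.00, so the flat €30.00 minimum applies from here.
From month 173 a fixed €30.00 at rate r clears €839.88 in 39 more payments. Total: 172 + 39 = 211 months.

211 months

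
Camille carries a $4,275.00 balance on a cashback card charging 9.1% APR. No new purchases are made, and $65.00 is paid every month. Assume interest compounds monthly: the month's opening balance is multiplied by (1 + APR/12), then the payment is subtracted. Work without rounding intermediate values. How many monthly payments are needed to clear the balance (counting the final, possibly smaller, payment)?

Monthly rate r = 9.1%/12 = 0.758333% = 0.00758333.
Recurrence: B ← B·(1+r) − $65.00.
Month 1: interest $32.42; balance after payment $4,242.42.
Month 2: interest $32.17; balance after payment $4,209.59.
Closed form: n = −ln(1 − rB₀/P)/ln(1+r) = −ln(0.50125)/ln(1.00758) ≈ 91.420, so the balance reaches zero during payment 92.

92 payments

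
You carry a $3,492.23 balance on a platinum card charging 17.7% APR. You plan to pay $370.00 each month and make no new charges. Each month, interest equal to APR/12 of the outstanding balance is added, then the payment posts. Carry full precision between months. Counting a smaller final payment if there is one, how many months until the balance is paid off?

Monthly rate r = 17.7%/12 = 1.475% = 0.01475.
Recurrence: B ← B·(1+r) − $370.00.
Month 1: interest $51.51; balance after payment $3,173.74.
Month 2: interest $46.81; balance after payment $2,850.55.
Closed form: n = −ln(1 − rB₀/P)/ln(1+r) = −ln(0.86078)/ln(1.01475) ≈ 10.238, so the balance reaches zero during payment 11.

11 months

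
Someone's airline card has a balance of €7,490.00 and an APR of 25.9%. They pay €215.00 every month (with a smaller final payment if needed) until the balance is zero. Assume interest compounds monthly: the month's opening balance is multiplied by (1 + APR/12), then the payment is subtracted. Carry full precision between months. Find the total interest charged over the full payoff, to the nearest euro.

€6,545

Monthly rate r = 25.9%/12 = 2.15833% = 0.0215833.
Payoff takes n = ⌈−ln(1 − rB₀/P)/ln(1+r)⌉ = ⌈65.278⌉ = 66 payments; the last is €60.32.
Total paid = 65·€215.00 + €60.32 = €14,035.32.
Total interest = total paid − principal = €14,035.32 − €7,490.00 = €6,545.32.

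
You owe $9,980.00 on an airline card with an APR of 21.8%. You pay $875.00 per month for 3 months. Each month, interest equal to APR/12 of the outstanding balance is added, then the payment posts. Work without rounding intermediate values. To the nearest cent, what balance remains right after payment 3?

Monthly rate r = 21.8%/12 = 1.81667% = 0.0181667.
Each month: B ← B·(1+r) − $875.00.
Month 1: interest $181.30; balance after payment $9,286.30.
Month 2: interest $168.70; balance after payment $8,580.00.
Month 3: interest $155.87; balance after payment $7,860.87.

$7,860.87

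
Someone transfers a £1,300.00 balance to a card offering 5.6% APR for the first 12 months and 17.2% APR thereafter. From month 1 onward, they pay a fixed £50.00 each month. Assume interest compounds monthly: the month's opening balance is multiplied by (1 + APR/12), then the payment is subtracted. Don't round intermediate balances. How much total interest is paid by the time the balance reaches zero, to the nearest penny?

£162.18

Promo months 1–12 at r₀ = 5.6%/12 = 0.00466667; months 13+ at r₁ = 17.2%/12 = 0.0143333.
After month 12: iterate B ← B·(1+r₀) − £50.00 for 12 months → £759.06.
Then at r₁ with £50.00/mo: n₂ = −ln(1 − r₁·B/P)/ln(1+r₁) ≈ 17.24 → 18 more payments.
Total paid = 29·£50.00 + £12.18 = £1,462.18; interest = £1,462.18 − £1,300.00 = £162.18.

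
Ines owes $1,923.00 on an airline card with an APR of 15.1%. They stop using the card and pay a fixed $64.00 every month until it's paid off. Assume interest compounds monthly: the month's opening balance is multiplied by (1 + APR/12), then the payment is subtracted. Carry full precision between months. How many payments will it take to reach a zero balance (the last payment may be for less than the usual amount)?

Monthly rate r = 15.1%/12 = 1.25833% = 0.0125833.
Recurrence: B ← B·(1+r) − $64.00.
Month 1: interest $24.20; balance after payment $1,883.20.
Month 2: interest $23.70; balance after payment $1,842.89.
Closed form: n = −ln(1 − rB₀/P)/ln(1+r) = −ln(0.62191)/ln(1.01258) ≈ 37.982, so the balance reaches zero during payment 38.

38 payments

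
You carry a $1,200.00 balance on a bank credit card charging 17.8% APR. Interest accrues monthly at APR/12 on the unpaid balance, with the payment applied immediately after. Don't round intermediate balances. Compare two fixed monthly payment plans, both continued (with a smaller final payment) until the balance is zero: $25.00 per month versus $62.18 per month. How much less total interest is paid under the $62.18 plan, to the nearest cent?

Monthly rate r = 17.8%/12 = 1.48333% = 0.0148333.
At $25.00/mo: n = ⌈−ln(1 − rB₀/P)/ln(1+r)⌉ = 85 payments (last $13.54); total interest = total paid − $1,200.00 = $913.54.
At $62.18/mo: 23 payments (last $56.24); total interest $224.20.
Interest saved = $913.54 − $224.20 = $689.34.

$689.34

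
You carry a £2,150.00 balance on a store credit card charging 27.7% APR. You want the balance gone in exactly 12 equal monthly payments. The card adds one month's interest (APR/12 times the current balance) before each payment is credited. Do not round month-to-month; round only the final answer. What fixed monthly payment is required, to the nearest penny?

Monthly rate r = 27.7%/12 = 2.30833% = 0.0230833.
Level-payment amortization: P = B₀·r / (1 − (1+r)^(−n)) = 2150.00·0.0230833 / (1 − 1.02308^(−12)).
Denominator 1 − (1+r)^(−12) = 0.239554871.
P = 49.6292 / 0.239554871 ≈ 207.17.

£207.17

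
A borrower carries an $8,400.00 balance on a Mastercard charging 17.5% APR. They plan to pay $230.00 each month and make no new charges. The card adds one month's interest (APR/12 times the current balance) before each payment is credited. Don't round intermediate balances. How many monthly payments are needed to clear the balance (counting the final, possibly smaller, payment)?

Monthly rate r = 17.5%/12 = 1.45833% = 0.0145833.
Recurrence: B ← B·(1+r) − $230.00.
Month 1: interest $122.50; balance after payment $8,292.50.
Month 2: interest $120.93; balance after payment $8,183.43.
Closed form: n = −ln(1 − rB₀/P)/ln(1+r) = −ln(0.46739)/ln(1.01458) ≈ 52.534, so the balance reaches zero during payment 53.

53 payments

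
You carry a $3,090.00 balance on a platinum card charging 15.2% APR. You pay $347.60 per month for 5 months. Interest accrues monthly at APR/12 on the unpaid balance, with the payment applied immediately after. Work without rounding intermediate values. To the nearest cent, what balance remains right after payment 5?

$1,508.13

Monthly rate r = 15.2%/12 = 1.26667% = 0.0126667.
Each month: B ← B·(1+r) − $347.60.
Month 1: interest $39.14; balance after payment $2,781.54.
Month 2: interest $35.23; balance after payment $2,469.17.
Month 3: interest $31.28; balance after payment $2,152.85.
Month 4: interest $27.27; balance after payment $1,832.52.
Month 5: interest $23.21; balance after payment $1,508.13.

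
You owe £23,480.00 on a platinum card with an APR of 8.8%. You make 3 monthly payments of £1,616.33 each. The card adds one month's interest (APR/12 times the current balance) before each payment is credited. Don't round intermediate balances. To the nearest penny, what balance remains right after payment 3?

£19,115.72

Monthly rate r = 8.8%/12 = 0.733333% = 0.00733333.
Each month: B ← B·(1+r) − £1,616.33.
Month 1: interest £172.19; balance after payment £22,035.86.
Month 2: interest £161.60; balance after payment £20,581.12.
Month 3: interest £150.93; balance after payment £19,115.72.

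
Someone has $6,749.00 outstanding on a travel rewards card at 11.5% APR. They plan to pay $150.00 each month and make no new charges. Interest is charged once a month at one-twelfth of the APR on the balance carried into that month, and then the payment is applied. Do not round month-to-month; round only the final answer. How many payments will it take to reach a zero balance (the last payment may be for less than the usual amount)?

Monthly rate r = 11.5%/12 = 0.958333% = 0.00958333.
Recurrence: B ← B·(1+r) − $150.00.
Month 1: interest $64.68; balance after payment $6,663.68.
Month 2: interest $63.86; balance after payment $6,577.54.
Closed form: n = −ln(1 − rB₀/P)/ln(1+r) = −ln(0.56881)/ln(1.00958) ≈ 59.155, so the balance reaches zero during payment 60.

60 months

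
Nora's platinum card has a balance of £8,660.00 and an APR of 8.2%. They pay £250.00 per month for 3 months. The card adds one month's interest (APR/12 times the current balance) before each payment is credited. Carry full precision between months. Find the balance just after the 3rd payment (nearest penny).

£8,083.61

Monthly rate r = 8.2%/12 = 0.683333% = 0.00683333.
Each month: B ← B·(1+r) − £250.00.
Month 1: interest £59.18; balance after payment £8,469.18.
Month 2: interest £57.87; balance after payment £8,277.05.
Month 3: interest £56.56; balance after payment £8,083.61.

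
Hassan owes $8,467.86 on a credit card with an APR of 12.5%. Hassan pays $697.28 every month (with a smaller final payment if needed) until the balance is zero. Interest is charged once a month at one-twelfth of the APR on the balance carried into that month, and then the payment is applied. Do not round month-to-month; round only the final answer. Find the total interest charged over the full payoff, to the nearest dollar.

$633

Monthly rate r = 12.5%/12 = 1.04167% = 0.0104167.
Payoff takes n = ⌈−ln(1 − rB₀/P)/ln(1+r)⌉ = ⌈13.051⌉ = 14 payments; the last is $36.01.
Total paid = 13·$697.28 + $36.01 = $9,100.65.
Total interest = total paid − principal = $9,100.65 − $8,467.86 = $632.79.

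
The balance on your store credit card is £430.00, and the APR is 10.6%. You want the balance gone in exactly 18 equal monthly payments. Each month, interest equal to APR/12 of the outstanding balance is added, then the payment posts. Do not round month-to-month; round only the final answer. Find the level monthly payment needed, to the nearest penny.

Monthly rate r = 10.6%/12 = 0.883333% = 0.00883333.
Level-payment amortization: P = B₀·r / (1 − (1+r)^(−n)) = 430.00·0.00883333 / (1 − 1.00883^(−18)).
Denominator 1 − (1+r)^(−18) = 0.146407921.
P = 3.79833 / 0.146407921 ≈ 25.94.

£25.94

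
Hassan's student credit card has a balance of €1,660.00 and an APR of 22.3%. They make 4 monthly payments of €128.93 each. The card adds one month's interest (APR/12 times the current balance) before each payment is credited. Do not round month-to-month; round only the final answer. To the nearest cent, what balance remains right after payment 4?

€1,256.60

Monthly rate r = 22.3%/12 = 1.85833% = 0.0185833.
Each month: B ← B·(1+r) − €128.93.
Month 1: interest €30.85; balance after payment €1,561.92.
Month 2: interest €29.03; balance after payment €1,462.01.
Month 3: interest €27.17; balance after payment €1,360.25.
Month 4: interest €25.28; balance after payment €1,256.60.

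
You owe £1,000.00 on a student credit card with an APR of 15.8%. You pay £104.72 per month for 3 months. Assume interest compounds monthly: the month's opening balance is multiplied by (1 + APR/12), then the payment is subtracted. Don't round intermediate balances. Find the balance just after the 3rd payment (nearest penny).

Monthly rate r = 15.8%/12 = 1.31667% = 0.0131667.
Each month: B ← B·(1+r) − £104.72.
Month 1: interest £13.17; balance after payment £908.45.
Month 2: interest £11.96; balance after payment £815.69.
Month 3: interest £10.74; balance after payment £721.71.

£721.71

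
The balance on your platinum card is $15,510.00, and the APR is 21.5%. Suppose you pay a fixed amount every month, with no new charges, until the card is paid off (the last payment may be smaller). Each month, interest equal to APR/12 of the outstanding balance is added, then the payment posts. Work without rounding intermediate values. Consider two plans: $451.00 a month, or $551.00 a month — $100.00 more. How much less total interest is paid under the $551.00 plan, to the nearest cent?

Monthly rate r = 21.5%/12 = 1.79167% = 0.0179167.
At $451.00/mo: n = ⌈−ln(1 − rB₀/P)/ln(1+r)⌉ = 54 payments (last $415.50); total interest = total paid − $15,510.00 = $8,808.50.
At $551.00/mo: 40 payments (last $289.37); total interest $6,268.37.
Interest saved = $8,808.50 − $6,268.37 = $2,540.13.

$2,540.13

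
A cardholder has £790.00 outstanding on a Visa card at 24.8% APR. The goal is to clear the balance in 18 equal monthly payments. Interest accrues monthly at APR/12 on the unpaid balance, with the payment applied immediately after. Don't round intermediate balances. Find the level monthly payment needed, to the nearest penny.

Monthly rate r = 24.8%/12 = 2.06667% = 0.0206667.
Level-payment amortization: P = B₀·r / (1 − (1+r)^(−n)) = 790.00·0.0206667 / (1 − 1.02067^(−18)).
Denominator 1 − (1+r)^(−18) = 0.30802687.
P = 16.3267 / 0.30802687 ≈ 53.00.

£53.00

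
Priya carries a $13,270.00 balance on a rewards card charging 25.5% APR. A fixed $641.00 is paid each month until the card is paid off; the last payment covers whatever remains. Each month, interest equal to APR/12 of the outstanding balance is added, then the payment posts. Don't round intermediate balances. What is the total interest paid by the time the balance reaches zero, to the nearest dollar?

$4,402

Monthly rate r = 25.5%/12 = 2.125% = 0.02125.
Payoff takes n = ⌈−ln(1 − rB₀/P)/ln(1+r)⌉ = ⌈27.568⌉ = 28 payments; the last is $365.43.
Total paid = 27·$641.00 + $365.43 = $17,672.43.
Total interest = total paid − principal = $17,672.43 − $13,270.00 = $4,402.43.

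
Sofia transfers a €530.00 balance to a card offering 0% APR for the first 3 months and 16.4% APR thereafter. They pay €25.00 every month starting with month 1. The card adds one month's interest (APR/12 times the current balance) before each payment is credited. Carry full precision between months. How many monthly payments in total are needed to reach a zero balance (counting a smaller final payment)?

Promo months 1–3 at r₀ = 0%/12 = 0; months 4+ at r₁ = 16.4%/12 = 0.0136667.
After month 3 (no interest yet): B = €530.00 − 3·€25.00 = €455.00.
Then at r₁ with €25.00/mo: n₂ = −ln(1 − r₁·B/P)/ln(1+r₁) ≈ 21.07 → 22 more payments.

25 payments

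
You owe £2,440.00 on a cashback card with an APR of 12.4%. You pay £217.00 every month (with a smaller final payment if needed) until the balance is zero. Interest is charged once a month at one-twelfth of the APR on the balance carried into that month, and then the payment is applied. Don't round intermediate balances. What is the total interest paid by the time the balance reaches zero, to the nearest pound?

Monthly rate r = 12.4%/12 = 1.03333% = 0.0103333.
Payoff takes n = ⌈−ln(1 − rB₀/P)/ln(1+r)⌉ = ⌈12.015⌉ = 13 payments; the last is £3.18.
Total paid = 12·£217.00 + £3.18 = £2,607.18.
Total interest = total paid − principal = £2,607.18 − £2,440.00 = £167.18.

£167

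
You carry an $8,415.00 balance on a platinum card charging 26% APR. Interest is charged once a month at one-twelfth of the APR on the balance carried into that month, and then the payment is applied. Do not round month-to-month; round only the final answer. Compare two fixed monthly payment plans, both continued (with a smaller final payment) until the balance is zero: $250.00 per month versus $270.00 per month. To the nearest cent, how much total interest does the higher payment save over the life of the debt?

$1,072.09

Monthly rate r = 26%/12 = 2.16667% = 0.0216667.
At $250.00/mo: n = ⌈−ln(1 − rB₀/P)/ln(1+r)⌉ = 61 payments (last $240.67); total interest = total paid − $8,415.00 = $6,825.67.
At $270.00/mo: 53 payments (last $128.58); total interest $5,753.58.
Interest saved = $6,825.67 − $5,753.58 = $1,072.09.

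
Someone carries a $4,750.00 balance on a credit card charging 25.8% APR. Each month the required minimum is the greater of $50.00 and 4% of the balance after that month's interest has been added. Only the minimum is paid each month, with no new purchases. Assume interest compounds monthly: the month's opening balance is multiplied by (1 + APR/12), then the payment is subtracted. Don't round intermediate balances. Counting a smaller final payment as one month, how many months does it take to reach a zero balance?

Monthly rate r = 25.8%/12 = 2.15% = 0.0215.
While 4% of the post-interest balance exceeds $50.00, each month B ← (B·(1+r))·(1 − 0.04), i.e. B shrinks by the factor (1+r)·0.96 = 0.98064.
This holds for months 1–70. Entering month 71 the balance is $1,208.83; 4% of the post-interest balance is now below $50.00, so the flat $50.00 minimum applies from here.
From month 71 a fixed $50.00 at rate r clears $1,208.83 in 35 more payments. Total: 70 + 35 = 105 months.

105 months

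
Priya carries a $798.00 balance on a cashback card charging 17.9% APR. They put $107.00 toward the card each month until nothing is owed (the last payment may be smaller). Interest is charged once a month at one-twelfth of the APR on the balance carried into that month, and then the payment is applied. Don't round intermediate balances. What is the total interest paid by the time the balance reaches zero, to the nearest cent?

Monthly rate r = 17.9%/12 = 1.49167% = 0.0149167.
Payoff takes n = ⌈−ln(1 − rB₀/P)/ln(1+r)⌉ = ⌈7.965⌉ = 8 payments; the last is $103.30.
Total paid = 7·$107.00 + $103.30 = $852.30.
Total interest = total paid − principal = $852.30 − $798.00 = $54.30.

$54.30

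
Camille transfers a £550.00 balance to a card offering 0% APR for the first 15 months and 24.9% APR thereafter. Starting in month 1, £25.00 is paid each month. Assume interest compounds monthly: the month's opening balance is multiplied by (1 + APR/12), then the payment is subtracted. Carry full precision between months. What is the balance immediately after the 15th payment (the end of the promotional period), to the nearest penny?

£175.00

Promo months 1–15 at r₀ = 0%/12 = 0; months 16+ at r₁ = 24.9%/12 = 0.02075.
After month 15 (no interest yet): B = £550.00 − 15·£25.00 = £175.00.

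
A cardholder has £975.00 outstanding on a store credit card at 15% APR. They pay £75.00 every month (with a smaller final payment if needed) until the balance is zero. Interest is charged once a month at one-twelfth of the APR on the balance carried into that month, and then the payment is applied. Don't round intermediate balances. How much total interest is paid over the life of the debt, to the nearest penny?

Monthly rate r = 15%/12 = 1.25% = 0.0125.
Payoff takes n = ⌈−ln(1 − rB₀/P)/ln(1+r)⌉ = ⌈14.275⌉ = 15 payments; the last is £20.73.
Total paid = 14·£75.00 + £20.73 = £1,070.73.
Total interest = total paid − principal = £1,070.73 − £975.00 = £95.73.

£95.73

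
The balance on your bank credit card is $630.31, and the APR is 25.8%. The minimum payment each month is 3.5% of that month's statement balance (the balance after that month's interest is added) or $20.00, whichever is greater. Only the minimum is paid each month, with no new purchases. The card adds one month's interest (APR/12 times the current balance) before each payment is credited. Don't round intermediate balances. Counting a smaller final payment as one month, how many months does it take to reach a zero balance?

52 months

Monthly rate r = 25.8%/12 = 2.15% = 0.0215.
While 3.5% of the post-interest balance exceeds $20.00, each month B ← (B·(1+r))·(1 − 0.035), i.e. B shrinks by the factor (1+r)·0.965 = 0.98575.
This holds for months 1–9. Entering month 10 the balance is $553.92; 3.5% of the post-interest balance is now below $20.00, so the flat $20.00 minimum applies from here.
From month 10 a fixed $20.00 at rate r clears $553.92 in 43 more payments. Total: 9 + 43 = 52 months.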